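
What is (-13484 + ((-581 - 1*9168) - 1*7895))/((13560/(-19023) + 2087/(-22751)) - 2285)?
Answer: 2245326312324/164879758061 ≈ 13.618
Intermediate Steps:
(-13484 + ((-581 - 1*9168) - 1*7895))/((13560/(-19023) + 2087/(-22751)) - 2285) = (-13484 + ((-581 - 9168) - 7895))/((13560*(-1/19023) + 2087*(-1/22751)) - 2285) = (-13484 + (-9749 - 7895))/((-4520/6341 - 2087/22751) - 2285) = (-13484 - 17644)/(-116068187/144264091 - 2285) = -31128/(-329759516122/144264091) = -31128*(-144264091/329759516122) = 2245326312324/164879758061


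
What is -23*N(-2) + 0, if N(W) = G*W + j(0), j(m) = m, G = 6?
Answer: 276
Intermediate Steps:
N(W) = 6*W (N(W) = 6*W + 0 = 6*W)
-23*N(-2) + 0 = -138*(-2) + 0 = -23*(-12) + 0 = 276 + 0 = 276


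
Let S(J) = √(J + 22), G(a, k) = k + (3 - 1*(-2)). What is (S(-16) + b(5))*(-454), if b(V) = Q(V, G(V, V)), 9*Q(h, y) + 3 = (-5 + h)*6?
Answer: 454/3 - 454*√6 ≈ -960.74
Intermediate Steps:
G(a, k) = 5 + k (G(a, k) = k + (3 + 2) = k + 5 = 5 + k)
S(J) = √(22 + J)
Q(h, y) = -11/3 + 2*h/3 (Q(h, y) = -⅓ + ((-5 + h)*6)/9 = -⅓ + (-30 + 6*h)/9 = -⅓ + (-10/3 + 2*h/3) = -11/3 + 2*h/3)
b(V) = -11/3 + 2*V/3
(S(-16) + b(5))*(-454) = (√(22 - 16) + (-11/3 + (⅔)*5))*(-454) = (√6 + (-11/3 + 10/3))*(-454) = (√6 - ⅓)*(-454) = (-⅓ + √6)*(-454) = 454/3 - 454*√6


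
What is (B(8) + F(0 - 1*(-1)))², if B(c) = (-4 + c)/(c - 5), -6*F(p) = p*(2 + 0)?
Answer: 1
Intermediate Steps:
F(p) = -p/3 (F(p) = -p*(2 + 0)/6 = -p*2/6 = -p/3)
B(c) = (-4 + c)/(-5 + c)
(B(8) + F(0 - 1*(-1)))² = ((-4 + 8)/(-5 + 8) - (0 - 1*(-1))/3)² = (4/3 - (0 + 1)/3)² = ((⅓)*4 - ⅓*1)² = (4/3 - ⅓)² = 1² = 1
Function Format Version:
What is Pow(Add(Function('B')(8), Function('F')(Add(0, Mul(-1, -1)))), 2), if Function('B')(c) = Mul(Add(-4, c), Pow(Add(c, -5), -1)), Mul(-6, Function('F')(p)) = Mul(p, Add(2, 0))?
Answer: 1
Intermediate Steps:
Function('F')(p) = Mul(Rational(-1, 3), p) (Function('F')(p) = Mul(Rational(-1, 6), Mul(p, Add(2, 0))) = Mul(Rational(-1, 6), Mul(p, 2)) = Mul(Rational(-1, 6), Mul(2, p)) = Mul(Rational(-1, 3), p))
Function('B')(c) = Mul(Pow(Add(-5, c), -1), Add(-4, c)) (Function('B')(c) = Mul(Add(-4, c), Pow(Add(-5, c), -1)) = Mul(Pow(Add(-5, c), -1), Add(-4, c)))
Pow(Add(Function('B')(8), Function('F')(Add(0, Mul(-1, -1)))), 2) = Pow(Add(Mul(Pow(Add(-5, 8), -1), Add(-4, 8)), Mul(Rational(-1, 3), Add(0, Mul(-1, -1)))), 2) = Pow(Add(Mul(Pow(3, -1), 4), Mul(Rational(-1, 3), Add(0, 1))), 2) = Pow(Add(Mul(Rational(1, 3), 4), Mul(Rational(-1, 3), 1)), 2) = Pow(Add(Rational(4, 3), Rational(-1, 3)), 2) = Pow(1, 2) = 1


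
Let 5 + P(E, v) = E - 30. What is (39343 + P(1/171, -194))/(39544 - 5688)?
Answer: 6721669/5789376 ≈ 1.1610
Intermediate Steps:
P(E, v) = -35 + E (P(E, v) = -5 + (E - 30) = -5 + (-30 + E) = -35 + E)
(39343 + P(1/171, -194))/(39544 - 5688) = (39343 + (-35 + 1/171))/(39544 - 5688) = (39343 + (-35 + 1/171))/33856 = (39343 - 5984/171)*(1/33856) = (6721669/171)*(1/33856) = 6721669/5789376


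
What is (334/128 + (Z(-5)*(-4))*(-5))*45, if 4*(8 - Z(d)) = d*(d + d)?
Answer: -251685/64 ≈ -3932.6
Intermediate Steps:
Z(d) = 8 - d²/2 (Z(d) = 8 - d*(d + d)/4 = 8 - d*2*d/4 = 8 - d²/2)
(334/128 + (Z(-5)*(-4))*(-5))*45 = (334/128 + ((8 - ½*(-5)²)*(-4))*(-5))*45 = (334*(1/128) + ((8 - ½*25)*(-4))*(-5))*45 = (167/64 + ((8 - 25/2)*(-4))*(-5))*45 = (167/64 - 9/2*(-4)*(-5))*45 = (167/64 + 18*(-5))*45 = (167/64 - 90)*45 = -5593/64*45 = -251685/64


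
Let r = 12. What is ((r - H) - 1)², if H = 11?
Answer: 0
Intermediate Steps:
((r - H) - 1)² = ((12 - 1*11) - 1)² = ((12 - 11) - 1)² = (1 - 1)² = 0² = 0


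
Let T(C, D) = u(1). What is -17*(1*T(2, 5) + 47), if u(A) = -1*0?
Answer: -799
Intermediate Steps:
u(A) = 0
T(C, D) = 0
-17*(1*T(2, 5) + 47) = -17*(1*0 + 47) = -17*(0 + 47) = -17*47 = -799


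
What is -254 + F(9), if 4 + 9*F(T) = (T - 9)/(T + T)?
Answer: -2290/9 ≈ -254.44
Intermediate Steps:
F(T) = -4/9 + (-9 + T)/(18*T) (F(T) = -4/9 + ((T - 9)/(T + T))/9 = -4/9 + ((-9 + T)/((2*T)))/9 = -4/9 + ((-9 + T)*(1/(2*T)))/9 = -4/9 + ((-9 + T)/(2*T))/9 = -4/9 + (-9 + T)/(18*T))
-254 + F(9) = -254 + (1/18)*(-9 - 7*9)/9 = -254 + (1/18)*(1/9)*(-9 - 63) = -254 + (1/18)*(1/9)*(-72) = -254 - 4/9 = -2290/9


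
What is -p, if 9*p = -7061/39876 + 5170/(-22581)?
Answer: 121867787/2701319868 ≈ 0.045114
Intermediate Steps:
p = -121867787/2701319868 (p = (-7061/39876 + 5170/(-22581))/9 = (-7061*1/39876 + 5170*(-1/22581))/9 = (-7061/39876 - 5170/22581)/9 = (1/9)*(-121867787/300146652) = -121867787/2701319868 ≈ -0.045114)
-p = -1*(-121867787/2701319868) = 121867787/2701319868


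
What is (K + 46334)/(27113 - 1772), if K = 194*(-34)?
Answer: 13246/8447 ≈ 1.5681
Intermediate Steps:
K = -6596
(K + 46334)/(27113 - 1772) = (-6596 + 46334)/(27113 - 1772) = 39738/25341 = 39738*(1/25341) = 13246/8447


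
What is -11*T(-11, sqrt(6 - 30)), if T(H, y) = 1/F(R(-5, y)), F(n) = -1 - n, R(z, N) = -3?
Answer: -11/2 ≈ -5.5000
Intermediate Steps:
T(H, y) = 1/2 (T(H, y) = 1/(-1 - 1*(-3)) = 1/(-1 + 3) = 1/2)
-11*T(-11, sqrt(6 - 30)) = -11*1/2 = -11/2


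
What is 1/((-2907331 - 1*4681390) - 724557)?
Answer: -1/8313278 ≈ -1.2029e-7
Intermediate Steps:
1/((-2907331 - 1*4681390) - 724557) = 1/((-2907331 - 4681390) - 724557) = 1/(-7588721 - 724557) = 1/(-8313278) = -1/8313278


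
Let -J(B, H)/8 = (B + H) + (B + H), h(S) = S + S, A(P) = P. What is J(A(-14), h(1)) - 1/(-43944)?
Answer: 8437249/43944 ≈ 192.00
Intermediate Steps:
h(S) = 2*S
J(B, H) = -16*B - 16*H (J(B, H) = -8*((B + H) + (B + H)) = -8*(2*B + 2*H) = -16*B - 16*H)
J(A(-14), h(1)) - 1/(-43944) = (-16*(-14) - 32) - 1/(-43944) = (224 - 16*2) - 1*(-1/43944) = (224 - 32) + 1/43944 = 192 + 1/43944 = 8437249/43944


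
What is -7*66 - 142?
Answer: -604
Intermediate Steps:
-7*66 - 142 = -462 - 142 = -604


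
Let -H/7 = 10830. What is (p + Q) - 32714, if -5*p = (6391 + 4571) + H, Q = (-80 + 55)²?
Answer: -95597/5 ≈ -19119.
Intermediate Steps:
H = -75810 (H = -7*10830 = -75810)
Q = 625 (Q = (-25)² = 625)
p = 64848/5 (p = -((6391 + 4571) - 75810)/5 = -(10962 - 75810)/5 = -⅕*(-64848) = 64848/5 ≈ 12970.)
(p + Q) - 32714 = (64848/5 + 625) - 32714 = 67973/5 - 32714 = -95597/5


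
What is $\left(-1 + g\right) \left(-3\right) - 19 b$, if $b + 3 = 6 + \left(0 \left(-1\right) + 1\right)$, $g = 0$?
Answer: $-73$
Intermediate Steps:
$b = 4$ ($b = -3 + \left(6 + \left(0 \left(-1\right) + 1\right)\right) = -3 + \left(6 + \left(0 + 1\right)\right) = -3 + \left(6 + 1\right) = -3 + 7 = 4$)
$\left(-1 + g\right) \left(-3\right) - 19 b = \left(-1 + 0\right) \left(-3\right) - 76 = \left(-1\right) \left(-3\right) - 76 = 3 - 76 = -73$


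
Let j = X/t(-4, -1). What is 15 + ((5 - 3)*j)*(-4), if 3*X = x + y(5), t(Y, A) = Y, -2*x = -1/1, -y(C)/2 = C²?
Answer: -18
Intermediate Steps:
y(C) = -2*C²
x = ½ (x = -(-1)/(2*1) = -(-1)/2 = -½*(-1) = ½ ≈ 0.50000)
X = -33/2 (X = (½ - 2*5²)/3 = (½ - 2*25)/3 = (½ - 50)/3 = (⅓)*(-99/2) = -33/2 ≈ -16.500)
j = 33/8 (j = -33/2/(-4) = -33/2*(-¼) = 33/8 ≈ 4.1250)
15 + ((5 - 3)*j)*(-4) = 15 + ((5 - 3)*(33/8))*(-4) = 15 + (2*(33/8))*(-4) = 15 + (33/4)*(-4) = 15 - 33 = -18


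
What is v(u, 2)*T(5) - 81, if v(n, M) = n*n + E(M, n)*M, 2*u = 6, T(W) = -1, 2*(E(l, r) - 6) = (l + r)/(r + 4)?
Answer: -719/7 ≈ -102.71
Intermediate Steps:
E(l, r) = 6 + (l + r)/(2*(4 + r)) (E(l, r) = 6 + ((l + r)/(r + 4))/2 = 6 + ((l + r)/(4 + r))/2 = 6 + (l + r)/(2*(4 + r)))
u = 3 (u = (½)*6 = 3)
v(n, M) = n² + M*(48 + M + 13*n)/(2*(4 + n)) (v(n, M) = n*n + ((48 + M + 13*n)/(2*(4 + n)))*M = n² + M*(48 + M + 13*n)/(2*(4 + n)))
v(u, 2)*T(5) - 81 = ((2*(48 + 2 + 13*3) + 2*3²*(4 + 3))/(2*(4 + 3)))*(-1) - 81 = ((½)*(2*(48 + 2 + 39) + 2*9*7)/7)*(-1) - 81 = ((½)*(⅐)*(2*89 + 126))*(-1) - 81 = ((½)*(⅐)*(178 + 126))*(-1) - 81 = ((½)*(⅐)*304)*(-1) - 81 = (152/7)*(-1) - 81 = -152/7 - 81 = -719/7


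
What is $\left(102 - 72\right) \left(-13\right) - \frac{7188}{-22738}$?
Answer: $- \frac{4430316}{11369} \approx -389.68$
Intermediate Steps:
$\left(102 - 72\right) \left(-13\right) - \frac{7188}{-22738} = 30 \left(-13\right) - 7188 \left(- \frac{1}{22738}\right) = -390 - - \frac{3594}{11369} = -390 + \frac{3594}{11369} = - \frac{4430316}{11369}$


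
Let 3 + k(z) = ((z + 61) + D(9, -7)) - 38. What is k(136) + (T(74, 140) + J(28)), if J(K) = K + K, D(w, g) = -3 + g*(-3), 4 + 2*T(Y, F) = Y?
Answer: 265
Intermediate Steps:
T(Y, F) = -2 + Y/2
D(w, g) = -3 - 3*g
J(K) = 2*K
k(z) = 38 + z (k(z) = -3 + (((z + 61) + (-3 - 3*(-7))) - 38) = -3 + (((61 + z) + (-3 + 21)) - 38) = -3 + (((61 + z) + 18) - 38) = -3 + ((79 + z) - 38) = -3 + (41 + z) = 38 + z)
k(136) + (T(74, 140) + J(28)) = (38 + 136) + ((-2 + (½)*74) + 2*28) = 174 + ((-2 + 37) + 56) = 174 + (35 + 56) = 174 + 91 = 265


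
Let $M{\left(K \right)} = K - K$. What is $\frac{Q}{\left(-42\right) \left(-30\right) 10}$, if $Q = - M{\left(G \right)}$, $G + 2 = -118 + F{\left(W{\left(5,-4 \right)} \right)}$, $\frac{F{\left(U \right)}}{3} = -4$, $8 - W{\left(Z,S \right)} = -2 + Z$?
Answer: $0$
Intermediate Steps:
$W{\left(Z,S \right)} = 10 - Z$ ($W{\left(Z,S \right)} = 8 - \left(-2 + Z\right) = 10 - Z$)
$F{\left(U \right)} = -12$ ($F{\left(U \right)} = 3 \left(-4\right) = -12$)
$G = -132$ ($G = -2 - 130 = -132$)
$M{\left(K \right)} = 0$
$Q = 0$ ($Q = \left(-1\right) 0 = 0$)
$\frac{Q}{\left(-42\right) \left(-30\right) 10} = \frac{0}{\left(-42\right) \left(-30\right) 10} = \frac{0}{1260 \cdot 10} = \frac{0}{12600} = 0 \cdot \frac{1}{12600} = 0$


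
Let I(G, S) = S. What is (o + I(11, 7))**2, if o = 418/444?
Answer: 3108169/49284 ≈ 63.066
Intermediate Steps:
o = 209/222 (o = 418*(1/444) = 209/222 ≈ 0.94144)
(o + I(11, 7))**2 = (209/222 + 7)**2 = (1763/222)**2 = 3108169/49284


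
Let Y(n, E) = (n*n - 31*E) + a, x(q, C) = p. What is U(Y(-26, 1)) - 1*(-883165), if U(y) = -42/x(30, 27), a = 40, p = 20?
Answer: 8831629/10 ≈ 8.8316e+5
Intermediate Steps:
x(q, C) = 20
Y(n, E) = 40 + n² - 31*E (Y(n, E) = (n*n - 31*E) + 40 = (n² - 31*E) + 40 = 40 + n² - 31*E)
U(y) = -21/10 (U(y) = -42/20 = -42*1/20 = -21/10)
U(Y(-26, 1)) - 1*(-883165) = -21/10 - 1*(-883165) = -21/10 + 883165 = 8831629/10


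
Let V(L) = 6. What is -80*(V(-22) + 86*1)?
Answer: -7360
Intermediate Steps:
-80*(V(-22) + 86*1) = -80*(6 + 86*1) = -80*(6 + 86) = -80*92 = -7360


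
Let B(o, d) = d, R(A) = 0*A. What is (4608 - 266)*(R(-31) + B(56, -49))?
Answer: -212758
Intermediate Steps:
R(A) = 0
(4608 - 266)*(R(-31) + B(56, -49)) = (4608 - 266)*(0 - 49) = 4342*(-49) = -212758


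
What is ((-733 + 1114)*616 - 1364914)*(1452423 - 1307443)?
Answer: -163859005640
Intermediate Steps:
((-733 + 1114)*616 - 1364914)*(1452423 - 1307443) = (381*616 - 1364914)*144980 = (234696 - 1364914)*144980 = -1130218*144980 = -163859005640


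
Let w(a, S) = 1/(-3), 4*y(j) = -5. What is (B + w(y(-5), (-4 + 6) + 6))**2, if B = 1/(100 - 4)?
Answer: 961/9216 ≈ 0.10428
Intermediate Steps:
B = 1/96 ≈ 0.010417
y(j) = -5/4 (y(j) = (1/4)*(-5) = -5/4)
w(a, S) = -1/3
(B + w(y(-5), (-4 + 6) + 6))**2 = (1/96 - 1/3)**2 = (-31/96)**2 = 961/9216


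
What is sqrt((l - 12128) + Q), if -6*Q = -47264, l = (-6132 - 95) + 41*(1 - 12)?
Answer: 13*I*sqrt(582)/3 ≈ 104.54*I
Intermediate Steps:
l = -6678 (l = -6227 + 41*(-11) = -6227 - 451 = -6678)
Q = 23632/3 (Q = -1/6*(-47264) = 23632/3 ≈ 7877.3)
sqrt((l - 12128) + Q) = sqrt((-6678 - 12128) + 23632/3) = sqrt(-18806 + 23632/3) = sqrt(-32786/3) = 13*I*sqrt(582)/3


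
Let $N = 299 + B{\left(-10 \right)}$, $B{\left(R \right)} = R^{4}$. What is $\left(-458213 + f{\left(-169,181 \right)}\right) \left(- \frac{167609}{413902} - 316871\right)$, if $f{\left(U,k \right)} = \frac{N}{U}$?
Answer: $\frac{5078815609060545148}{34974719} \approx 1.4521 \cdot 10^{11}$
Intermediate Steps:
$N = 10299$ ($N = 299 + \left(-10\right)^{4} = 299 + 10000 = 10299$)
$f{\left(U,k \right)} = \frac{10299}{U}$
$\left(-458213 + f{\left(-169,181 \right)}\right) \left(- \frac{167609}{413902} - 316871\right) = \left(-458213 + \frac{10299}{-169}\right) \left(- \frac{167609}{413902} - 316871\right) = \left(-458213 + 10299 \left(- \frac{1}{169}\right)\right) \left(\left(-167609\right) \frac{1}{413902} - 316871\right) = \left(-458213 - \frac{10299}{169}\right) \left(- \frac{167609}{413902} - 316871\right) = \left(- \frac{77448296}{169}\right) \left(- \frac{131153708251}{413902}\right) = \frac{5078815609060545148}{34974719}$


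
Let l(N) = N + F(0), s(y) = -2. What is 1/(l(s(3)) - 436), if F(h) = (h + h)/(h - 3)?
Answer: -1/438 ≈ -0.0022831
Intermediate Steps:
F(h) = 2*h/(-3 + h) (F(h) = (2*h)/(-3 + h) = 2*h/(-3 + h))
l(N) = N (l(N) = N + 2*0/(-3 + 0) = N + 2*0/(-3) = N + 2*0*(-⅓) = N + 0 = N)
1/(l(s(3)) - 436) = 1/(-2 - 436) = 1/(-438) = -1/438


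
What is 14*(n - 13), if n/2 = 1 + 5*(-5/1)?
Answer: -854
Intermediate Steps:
n = -48 (n = 2*(1 + 5*(-5/1)) = 2*(1 + 5*(-5*1)) = 2*(1 + 5*(-5)) = 2*(1 - 25) = 2*(-24) = -48)
14*(n - 13) = 14*(-48 - 13) = 14*(-61) = -854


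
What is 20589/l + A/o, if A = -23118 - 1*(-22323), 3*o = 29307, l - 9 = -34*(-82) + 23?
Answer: 66297347/9182860 ≈ 7.2197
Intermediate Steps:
l = 2820 (l = 9 + (-34*(-82) + 23) = 9 + (2788 + 23) = 9 + 2811 = 2820)
o = 9769 (o = (1/3)*29307 = 9769)
A = -795 (A = -23118 + 22323 = -795)
20589/l + A/o = 20589/2820 - 795/9769 = 20589*(1/2820) - 795*1/9769 = 6863/940 - 795/9769 = 66297347/9182860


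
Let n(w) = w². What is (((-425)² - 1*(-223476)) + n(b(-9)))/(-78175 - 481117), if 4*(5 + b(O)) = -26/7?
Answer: -79210685/109621232 ≈ -0.72259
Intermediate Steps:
b(O) = -83/14 (b(O) = -5 + (-26/7)/4 = -5 + (-26*⅐)/4 = -5 + (¼)*(-26/7) = -5 - 13/14 = -83/14)
(((-425)² - 1*(-223476)) + n(b(-9)))/(-78175 - 481117) = (((-425)² - 1*(-223476)) + (-83/14)²)/(-78175 - 481117) = ((180625 + 223476) + 6889/196)/(-559292) = (404101 + 6889/196)*(-1/559292) = (79210685/196)*(-1/559292) = -79210685/109621232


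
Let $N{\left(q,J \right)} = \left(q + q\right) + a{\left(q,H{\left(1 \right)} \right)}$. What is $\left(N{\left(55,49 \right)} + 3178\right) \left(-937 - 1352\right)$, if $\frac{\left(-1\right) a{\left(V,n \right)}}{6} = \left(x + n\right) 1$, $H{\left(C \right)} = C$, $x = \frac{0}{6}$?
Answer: $-7512498$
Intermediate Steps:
$x = 0$ ($x = 0 \cdot \frac{1}{6} = 0$)
$a{\left(V,n \right)} = - 6 n$ ($a{\left(V,n \right)} = - 6 \left(0 + n\right) 1 = - 6 n 1 = - 6 n$)
$N{\left(q,J \right)} = -6 + 2 q$ ($N{\left(q,J \right)} = \left(q + q\right) - 6 = 2 q - 6 = -6 + 2 q$)
$\left(N{\left(55,49 \right)} + 3178\right) \left(-937 - 1352\right) = \left(\left(-6 + 2 \cdot 55\right) + 3178\right) \left(-937 - 1352\right) = \left(\left(-6 + 110\right) + 3178\right) \left(-2289\right) = \left(104 + 3178\right) \left(-2289\right) = 3282 \left(-2289\right) = -7512498$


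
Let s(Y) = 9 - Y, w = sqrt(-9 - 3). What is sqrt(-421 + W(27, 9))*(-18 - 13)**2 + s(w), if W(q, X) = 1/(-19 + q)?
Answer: 9 - 2*I*sqrt(3) + 961*I*sqrt(6734)/4 ≈ 9.0 + 19712.0*I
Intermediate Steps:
w = 2*I*sqrt(3) (w = sqrt(-12) = 2*I*sqrt(3) ≈ 3.4641*I)
sqrt(-421 + W(27, 9))*(-18 - 13)**2 + s(w) = sqrt(-421 + 1/(-19 + 27))*(-18 - 13)**2 + (9 - 2*I*sqrt(3)) = sqrt(-421 + 1/8)*(-31)**2 + (9 - 2*I*sqrt(3)) = sqrt(-421 + 1/8)*961 + (9 - 2*I*sqrt(3)) = sqrt(-3367/8)*961 + (9 - 2*I*sqrt(3)) = (I*sqrt(6734)/4)*961 + (9 - 2*I*sqrt(3)) = 961*I*sqrt(6734)/4 + (9 - 2*I*sqrt(3)) = 9 - 2*I*sqrt(3) + 961*I*sqrt(6734)/4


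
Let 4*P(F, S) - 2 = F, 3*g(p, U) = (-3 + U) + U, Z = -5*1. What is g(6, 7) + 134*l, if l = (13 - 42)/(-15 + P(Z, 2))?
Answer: 15775/63 ≈ 250.40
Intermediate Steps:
Z = -5
g(p, U) = -1 + 2*U/3 (g(p, U) = ((-3 + U) + U)/3 = (-3 + 2*U)/3 = -1 + 2*U/3)
P(F, S) = 1/2 + F/4
l = 116/63 (l = (13 - 42)/(-15 + (1/2 + (1/4)*(-5))) = -29/(-15 + (1/2 - 5/4)) = -29/(-15 - 3/4) = -29/(-63/4) = -29*(-4/63) = 116/63 ≈ 1.8413)
g(6, 7) + 134*l = (-1 + (2/3)*7) + 134*(116/63) = (-1 + 14/3) + 15544/63 = 11/3 + 15544/63 = 15775/63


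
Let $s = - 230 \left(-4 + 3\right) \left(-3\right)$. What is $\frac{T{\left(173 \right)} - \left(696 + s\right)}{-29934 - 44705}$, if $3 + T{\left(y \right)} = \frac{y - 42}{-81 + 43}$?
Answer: $\frac{473}{2836282} \approx 0.00016677$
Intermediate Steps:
$s = -690$ ($s = - 230 \left(\left(-1\right) \left(-3\right)\right) = \left(-230\right) 3 = -690$)
$T{\left(y \right)} = - \frac{36}{19} - \frac{y}{38}$ ($T{\left(y \right)} = -3 + \frac{y - 42}{-81 + 43} = -3 + \frac{-42 + y}{-38} = -3 + \left(-42 + y\right) \left(- \frac{1}{38}\right) = -3 - \left(- \frac{21}{19} + \frac{y}{38}\right) = - \frac{36}{19} - \frac{y}{38}$)
$\frac{T{\left(173 \right)} - \left(696 + s\right)}{-29934 - 44705} = \frac{\left(- \frac{36}{19} - \frac{173}{38}\right) - 6}{-29934 - 44705} = \frac{\left(- \frac{36}{19} - \frac{173}{38}\right) + \left(-696 + 690\right)}{-74639} = \left(- \frac{245}{38} - 6\right) \left(- \frac{1}{74639}\right) = \left(- \frac{473}{38}\right) \left(- \frac{1}{74639}\right) = \frac{473}{2836282}$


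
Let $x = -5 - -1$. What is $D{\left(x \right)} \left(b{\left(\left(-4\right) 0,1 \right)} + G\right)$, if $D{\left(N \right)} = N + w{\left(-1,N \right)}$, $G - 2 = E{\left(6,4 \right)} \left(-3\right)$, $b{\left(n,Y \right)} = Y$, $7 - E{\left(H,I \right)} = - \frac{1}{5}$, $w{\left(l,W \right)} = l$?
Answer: $93$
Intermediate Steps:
$E{\left(H,I \right)} = \frac{36}{5}$ ($E{\left(H,I \right)} = 7 - - \frac{1}{5} = 7 + \frac{1}{5} = \frac{36}{5}$)
$x = -4$ ($x = -5 + 1 = -4$)
$G = - \frac{98}{5}$ ($G = 2 + \frac{36}{5} \left(-3\right) = 2 - \frac{108}{5} = - \frac{98}{5} \approx -19.6$)
$D{\left(N \right)} = -1 + N$ ($D{\left(N \right)} = N - 1 = -1 + N$)
$D{\left(x \right)} \left(b{\left(\left(-4\right) 0,1 \right)} + G\right) = \left(-1 - 4\right) \left(1 - \frac{98}{5}\right) = \left(-5\right) \left(- \frac{93}{5}\right) = 93$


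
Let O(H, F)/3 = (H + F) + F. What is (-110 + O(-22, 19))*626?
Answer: -38812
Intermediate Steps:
O(H, F) = 3*H + 6*F (O(H, F) = 3*((H + F) + F) = 3*((F + H) + F) = 3*(H + 2*F) = 3*H + 6*F)
(-110 + O(-22, 19))*626 = (-110 + (3*(-22) + 6*19))*626 = (-110 + (-66 + 114))*626 = (-110 + 48)*626 = -62*626 = -38812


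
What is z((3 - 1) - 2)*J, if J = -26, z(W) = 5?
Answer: -130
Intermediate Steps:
z((3 - 1) - 2)*J = 5*(-26) = -130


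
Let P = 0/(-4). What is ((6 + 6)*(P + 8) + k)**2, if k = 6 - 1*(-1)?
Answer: 10609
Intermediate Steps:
P = 0 (P = 0*(-1/4) = 0)
k = 7 (k = 6 + 1 = 7)
((6 + 6)*(P + 8) + k)**2 = ((6 + 6)*(0 + 8) + 7)**2 = (12*8 + 7)**2 = (96 + 7)**2 = 103**2 = 10609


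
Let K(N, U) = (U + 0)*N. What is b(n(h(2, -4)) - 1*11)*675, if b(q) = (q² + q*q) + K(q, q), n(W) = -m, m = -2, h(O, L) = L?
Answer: 164025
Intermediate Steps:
K(N, U) = N*U (K(N, U) = U*N = N*U)
n(W) = 2 (n(W) = -1*(-2) = 2)
b(q) = 3*q² (b(q) = (q² + q*q) + q*q = (q² + q²) + q² = 2*q² + q² = 3*q²)
b(n(h(2, -4)) - 1*11)*675 = (3*(2 - 1*11)²)*675 = (3*(2 - 11)²)*675 = (3*(-9)²)*675 = (3*81)*675 = 243*675 = 164025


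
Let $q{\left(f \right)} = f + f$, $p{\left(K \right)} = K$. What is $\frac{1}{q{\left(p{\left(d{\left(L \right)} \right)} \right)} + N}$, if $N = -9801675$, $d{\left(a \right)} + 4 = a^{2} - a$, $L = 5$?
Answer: $- \frac{1}{9801643} \approx -1.0202 \cdot 10^{-7}$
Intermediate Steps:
$d{\left(a \right)} = -4 + a^{2} - a$ ($d{\left(a \right)} = -4 + \left(a^{2} - a\right) = -4 + a^{2} - a$)
$q{\left(f \right)} = 2 f$
$\frac{1}{q{\left(p{\left(d{\left(L \right)} \right)} \right)} + N} = \frac{1}{2 \left(-4 + 5^{2} - 5\right) - 9801675} = \frac{1}{2 \left(-4 + 25 - 5\right) - 9801675} = \frac{1}{2 \cdot 16 - 9801675} = \frac{1}{32 - 9801675} = \frac{1}{-9801643} = - \frac{1}{9801643}$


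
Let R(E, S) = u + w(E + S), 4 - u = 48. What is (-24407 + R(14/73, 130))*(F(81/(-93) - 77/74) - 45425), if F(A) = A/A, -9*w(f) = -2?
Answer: 9995869168/9 ≈ 1.1107e+9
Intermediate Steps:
w(f) = 2/9 (w(f) = -⅑*(-2) = 2/9)
u = -44 (u = 4 - 1*48 = 4 - 48 = -44)
F(A) = 1
R(E, S) = -394/9 (R(E, S) = -44 + 2/9 = -394/9)
(-24407 + R(14/73, 130))*(F(81/(-93) - 77/74) - 45425) = (-24407 - 394/9)*(1 - 45425) = -220057/9*(-45424) = 9995869168/9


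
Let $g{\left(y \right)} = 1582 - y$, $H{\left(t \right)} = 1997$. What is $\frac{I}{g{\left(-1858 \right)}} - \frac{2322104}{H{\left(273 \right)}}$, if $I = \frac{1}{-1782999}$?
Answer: $- \frac{14242663338044237}{12248632570320} \approx -1162.8$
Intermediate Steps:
$I = - \frac{1}{1782999} \approx -5.6085 \cdot 10^{-7}$
$\frac{I}{g{\left(-1858 \right)}} - \frac{2322104}{H{\left(273 \right)}} = - \frac{1}{1782999 \left(1582 - -1858\right)} - \frac{2322104}{1997} = - \frac{1}{1782999 \left(1582 + 1858\right)} - \frac{2322104}{1997} = - \frac{1}{1782999 \cdot 3440} - \frac{2322104}{1997} = \left(- \frac{1}{1782999}\right) \frac{1}{3440} - \frac{2322104}{1997} = - \frac{1}{6133516560} - \frac{2322104}{1997} = - \frac{14242663338044237}{12248632570320}$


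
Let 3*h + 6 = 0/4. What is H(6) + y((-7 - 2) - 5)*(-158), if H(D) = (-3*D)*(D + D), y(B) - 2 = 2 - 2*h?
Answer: -1480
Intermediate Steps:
h = -2 (h = -2 + (0/4)/3 = -2 + (0*(¼))/3 = -2 + (⅓)*0 = -2 + 0 = -2)
y(B) = 8 (y(B) = 2 + (2 - 2*(-2)) = 2 + (2 + 4) = 2 + 6 = 8)
H(D) = -6*D² (H(D) = (-3*D)*(2*D) = -6*D²)
H(6) + y((-7 - 2) - 5)*(-158) = -6*6² + 8*(-158) = -6*36 - 1264 = -216 - 1264 = -1480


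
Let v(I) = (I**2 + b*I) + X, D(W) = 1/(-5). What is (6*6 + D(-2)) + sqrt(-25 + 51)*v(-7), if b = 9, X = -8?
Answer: 179/5 - 22*sqrt(26) ≈ -76.378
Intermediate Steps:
D(W) = -1/5
v(I) = -8 + I**2 + 9*I (v(I) = (I**2 + 9*I) - 8 = -8 + I**2 + 9*I)
(6*6 + D(-2)) + sqrt(-25 + 51)*v(-7) = (6*6 - 1/5) + sqrt(-25 + 51)*(-8 + (-7)**2 + 9*(-7)) = (36 - 1/5) + sqrt(26)*(-8 + 49 - 63) = 179/5 + sqrt(26)*(-22) = 179/5 - 22*sqrt(26)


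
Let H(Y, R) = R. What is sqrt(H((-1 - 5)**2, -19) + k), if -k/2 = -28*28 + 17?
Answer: sqrt(1515) ≈ 38.923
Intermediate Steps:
k = 1534 (k = -2*(-28*28 + 17) = -2*(-784 + 17) = -2*(-767) = 1534)
sqrt(H((-1 - 5)**2, -19) + k) = sqrt(-19 + 1534) = sqrt(1515)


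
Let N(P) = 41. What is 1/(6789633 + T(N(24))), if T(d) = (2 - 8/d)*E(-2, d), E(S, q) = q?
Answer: 1/6789707 ≈ 1.4728e-7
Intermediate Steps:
T(d) = d*(2 - 8/d) (T(d) = (2 - 8/d)*d = d*(2 - 8/d))
1/(6789633 + T(N(24))) = 1/(6789633 + (-8 + 2*41)) = 1/(6789633 + (-8 + 82)) = 1/(6789633 + 74) = 1/6789707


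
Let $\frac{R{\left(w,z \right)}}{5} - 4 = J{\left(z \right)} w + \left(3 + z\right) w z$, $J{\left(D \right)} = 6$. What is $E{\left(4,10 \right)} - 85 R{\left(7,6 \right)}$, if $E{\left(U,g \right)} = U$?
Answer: $-180196$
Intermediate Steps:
$R{\left(w,z \right)} = 20 + 30 w + 5 w z \left(3 + z\right)$ ($R{\left(w,z \right)} = 20 + 5 \left(6 w + \left(3 + z\right) w z\right) = 20 + 5 \left(6 w + w \left(3 + z\right) z\right) = 20 + 5 \left(6 w + w z \left(3 + z\right)\right) = 20 + \left(30 w + 5 w z \left(3 + z\right)\right) = 20 + 30 w + 5 w z \left(3 + z\right)$)
$E{\left(4,10 \right)} - 85 R{\left(7,6 \right)} = 4 - 85 \left(20 + 30 \cdot 7 + 5 \cdot 7 \cdot 6^{2} + 15 \cdot 7 \cdot 6\right) = 4 - 85 \left(20 + 210 + 5 \cdot 7 \cdot 36 + 630\right) = 4 - 85 \left(20 + 210 + 1260 + 630\right) = 4 - 180200 = -180196$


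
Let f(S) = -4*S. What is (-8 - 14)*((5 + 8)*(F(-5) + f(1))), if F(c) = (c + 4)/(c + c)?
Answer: 5577/5 ≈ 1115.4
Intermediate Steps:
F(c) = (4 + c)/(2*c) (F(c) = (4 + c)/((2*c)) = (4 + c)*(1/(2*c)) = (4 + c)/(2*c))
(-8 - 14)*((5 + 8)*(F(-5) + f(1))) = (-8 - 14)*((5 + 8)*((½)*(4 - 5)/(-5) - 4*1)) = -286*((½)*(-⅕)*(-1) - 4) = -286*(⅒ - 4) = -286*(-39)/10 = -22*(-507/10) = 5577/5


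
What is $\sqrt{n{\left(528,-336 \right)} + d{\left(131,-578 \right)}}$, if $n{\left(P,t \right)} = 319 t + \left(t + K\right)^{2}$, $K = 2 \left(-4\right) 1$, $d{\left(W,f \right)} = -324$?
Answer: $2 \sqrt{2707} \approx 104.06$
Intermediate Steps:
$K = -8$ ($K = \left(-8\right) 1 = -8$)
$n{\left(P,t \right)} = \left(-8 + t\right)^{2} + 319 t$ ($n{\left(P,t \right)} = 319 t + \left(t - 8\right)^{2} = 319 t + \left(-8 + t\right)^{2} = \left(-8 + t\right)^{2} + 319 t$)
$\sqrt{n{\left(528,-336 \right)} + d{\left(131,-578 \right)}} = \sqrt{\left(\left(-8 - 336\right)^{2} + 319 \left(-336\right)\right) - 324} = \sqrt{\left(\left(-344\right)^{2} - 107184\right) - 324} = \sqrt{\left(118336 - 107184\right) - 324} = \sqrt{11152 - 324} = \sqrt{10828} = 2 \sqrt{2707}$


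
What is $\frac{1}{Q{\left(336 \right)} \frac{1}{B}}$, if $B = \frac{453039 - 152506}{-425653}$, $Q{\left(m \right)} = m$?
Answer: $- \frac{300533}{143019408} \approx -0.0021013$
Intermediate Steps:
$B = - \frac{300533}{425653}$ ($B = \left(453039 - 152506\right) \left(- \frac{1}{425653}\right) = 300533 \left(- \frac{1}{425653}\right) = - \frac{300533}{425653} \approx -0.70605$)
$\frac{1}{Q{\left(336 \right)} \frac{1}{B}} = \frac{1}{336 \frac{1}{- \frac{300533}{425653}}} = \frac{1}{336 \left(- \frac{425653}{300533}\right)} = \frac{1}{- \frac{143019408}{300533}} = - \frac{300533}{143019408}$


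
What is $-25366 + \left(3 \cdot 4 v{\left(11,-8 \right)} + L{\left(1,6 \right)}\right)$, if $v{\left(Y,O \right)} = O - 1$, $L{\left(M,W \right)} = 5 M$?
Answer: $-25469$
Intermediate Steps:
$v{\left(Y,O \right)} = -1 + O$
$-25366 + \left(3 \cdot 4 v{\left(11,-8 \right)} + L{\left(1,6 \right)}\right) = -25366 + \left(3 \cdot 4 \left(-1 - 8\right) + 5 \cdot 1\right) = -25366 + \left(12 \left(-9\right) + 5\right) = -25366 + \left(-108 + 5\right) = -25366 - 103 = -25469$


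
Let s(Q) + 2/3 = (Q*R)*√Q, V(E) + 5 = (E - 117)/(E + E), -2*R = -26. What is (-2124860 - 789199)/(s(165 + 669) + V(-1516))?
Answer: -1236385461572280/8111212134711126791 - 2614018439747864448*√834/8111212134711126791 ≈ -9.3071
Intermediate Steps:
R = 13 (R = -½*(-26) = 13)
V(E) = -5 + (-117 + E)/(2*E) (V(E) = -5 + (E - 117)/(E + E) = -5 + (-117 + E)/((2*E)) = -5 + (-117 + E)*(1/(2*E)) = -5 + (-117 + E)/(2*E))
s(Q) = -⅔ + 13*Q^(3/2) (s(Q) = -⅔ + (Q*13)*√Q = -⅔ + (13*Q)*√Q = -⅔ + 13*Q^(3/2))
(-2124860 - 789199)/(s(165 + 669) + V(-1516)) = (-2124860 - 789199)/((-⅔ + 13*(165 + 669)^(3/2)) + (9/2)*(-13 - 1*(-1516))/(-1516)) = -2914059/((-⅔ + 13*834^(3/2)) + (9/2)*(-1/1516)*(-13 + 1516)) = -2914059/((-⅔ + 13*(834*√834)) + (9/2)*(-1/1516)*1503) = -2914059/((-⅔ + 10842*√834) - 13527/3032) = -2914059/(-46645/9096 + 10842*√834)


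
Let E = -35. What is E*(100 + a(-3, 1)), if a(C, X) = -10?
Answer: -3150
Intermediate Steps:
E*(100 + a(-3, 1)) = -35*(100 - 10) = -35*90 = -3150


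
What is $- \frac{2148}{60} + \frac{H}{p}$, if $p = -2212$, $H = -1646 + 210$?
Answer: $- \frac{97192}{2765} \approx -35.151$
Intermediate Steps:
$H = -1436$
$- \frac{2148}{60} + \frac{H}{p} = - \frac{2148}{60} - \frac{1436}{-2212} = \left(-2148\right) \frac{1}{60} - - \frac{359}{553} = - \frac{179}{5} + \frac{359}{553} = - \frac{97192}{2765}$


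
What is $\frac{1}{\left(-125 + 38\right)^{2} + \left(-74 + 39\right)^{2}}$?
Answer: $\frac{1}{8794} \approx 0.00011371$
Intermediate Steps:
$\frac{1}{\left(-125 + 38\right)^{2} + \left(-74 + 39\right)^{2}} = \frac{1}{\left(-87\right)^{2} + \left(-35\right)^{2}} = \frac{1}{7569 + 1225} = \frac{1}{8794}$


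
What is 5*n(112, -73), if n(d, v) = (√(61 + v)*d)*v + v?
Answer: -365 - 81760*I*√3 ≈ -365.0 - 1.4161e+5*I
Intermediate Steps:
n(d, v) = v + d*v*√(61 + v) (n(d, v) = (d*√(61 + v))*v + v = d*v*√(61 + v) + v = v + d*v*√(61 + v))
5*n(112, -73) = 5*(-73*(1 + 112*√(61 - 73))) = 5*(-73*(1 + 112*√(-12))) = 5*(-73*(1 + 112*(2*I*√3))) = 5*(-73*(1 + 224*I*√3)) = 5*(-73 - 16352*I*√3) = -365 - 81760*I*√3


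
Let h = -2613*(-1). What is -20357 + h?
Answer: -17744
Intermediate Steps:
h = 2613
-20357 + h = -20357 + 2613 = -17744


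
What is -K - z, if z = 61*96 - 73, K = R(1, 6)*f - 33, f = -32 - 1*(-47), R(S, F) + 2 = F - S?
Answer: -5795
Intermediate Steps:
R(S, F) = -2 + F - S (R(S, F) = -2 + (F - S) = -2 + F - S)
f = 15 (f = -32 + 47 = 15)
K = 12 (K = (-2 + 6 - 1*1)*15 - 33 = (-2 + 6 - 1)*15 - 33 = 3*15 - 33 = 45 - 33 = 12)
z = 5783 (z = 5856 - 73 = 5783)
-K - z = -1*12 - 1*5783 = -12 - 5783 = -5795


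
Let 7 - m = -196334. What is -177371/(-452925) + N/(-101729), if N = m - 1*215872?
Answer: 26889852634/46075607325 ≈ 0.58360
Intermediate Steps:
m = 196341 (m = 7 - 1*(-196334) = 7 + 196334 = 196341)
N = -19531 (N = 196341 - 1*215872 = 196341 - 215872 = -19531)
-177371/(-452925) + N/(-101729) = -177371/(-452925) - 19531/(-101729) = -177371*(-1/452925) - 19531*(-1/101729) = 177371/452925 + 19531/101729 = 26889852634/46075607325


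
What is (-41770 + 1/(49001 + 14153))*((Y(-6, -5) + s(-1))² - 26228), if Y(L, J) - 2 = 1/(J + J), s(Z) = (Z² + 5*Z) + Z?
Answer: 6916260733382781/6315400 ≈ 1.0951e+9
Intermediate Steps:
s(Z) = Z² + 6*Z
Y(L, J) = 2 + 1/(2*J) (Y(L, J) = 2 + 1/(J + J) = 2 + 1/(2*J))
(-41770 + 1/(49001 + 14153))*((Y(-6, -5) + s(-1))² - 26228) = (-41770 + 1/(49001 + 14153))*(((2 + (½)/(-5)) - (6 - 1))² - 26228) = (-41770 + 1/63154)*(((2 + (½)*(-⅕)) - 1*5)² - 26228) = (-41770 + 1/63154)*(((2 - ⅒) - 5)² - 26228) = -2637942579*((19/10 - 5)² - 26228)/63154 = -2637942579*((-31/10)² - 26228)/63154 = -2637942579*(961/100 - 26228)/63154 = -2637942579/63154*(-2621839/100) = 6916260733382781/6315400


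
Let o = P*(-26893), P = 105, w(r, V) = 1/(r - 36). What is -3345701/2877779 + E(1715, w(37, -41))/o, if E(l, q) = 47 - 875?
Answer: -3148363527751/2708723872645 ≈ -1.1623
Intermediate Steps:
w(r, V) = 1/(-36 + r)
E(l, q) = -828
o = -2823765 (o = 105*(-26893) = -2823765)
-3345701/2877779 + E(1715, w(37, -41))/o = -3345701/2877779 - 828/(-2823765) = -3345701*1/2877779 - 828*(-1/2823765) = -3345701/2877779 + 276/941255 = -3148363527751/2708723872645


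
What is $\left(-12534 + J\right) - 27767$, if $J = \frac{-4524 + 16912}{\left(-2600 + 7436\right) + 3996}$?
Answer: $- \frac{88981511}{2208} \approx -40300.0$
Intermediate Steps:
$J = \frac{3097}{2208}$ ($J = \frac{12388}{4836 + 3996} = \frac{12388}{8832} = 12388 \cdot \frac{1}{8832} = \frac{3097}{2208} \approx 1.4026$)
$\left(-12534 + J\right) - 27767 = \left(-12534 + \frac{3097}{2208}\right) - 27767 = - \frac{27671975}{2208} - 27767 = - \frac{88981511}{2208}$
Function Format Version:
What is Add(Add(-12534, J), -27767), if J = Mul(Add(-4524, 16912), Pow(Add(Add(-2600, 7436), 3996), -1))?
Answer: Rational(-88981511, 2208) ≈ -40300.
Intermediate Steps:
J = Rational(3097, 2208) (J = Mul(12388, Pow(Add(4836, 3996), -1)) = Mul(12388, Pow(8832, -1)) = Mul(12388, Rational(1, 8832)) = Rational(3097, 2208) ≈ 1.4026)
Add(Add(-12534, J), -27767) = Add(Add(-12534, Rational(3097, 2208)), -27767) = Add(Rational(-27671975, 2208), -27767) = Rational(-88981511, 2208)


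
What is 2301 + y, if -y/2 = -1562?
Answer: 5425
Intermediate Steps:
y = 3124 (y = -2*(-1562) = 3124)
2301 + y = 2301 + 3124 = 5425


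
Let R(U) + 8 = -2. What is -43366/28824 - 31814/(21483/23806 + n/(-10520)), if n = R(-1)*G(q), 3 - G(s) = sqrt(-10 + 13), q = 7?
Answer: -10847582355777363235847/308655050618616924 - 2370919933957076*sqrt(3)/64249594217031 ≈ -35209.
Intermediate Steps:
R(U) = -10 (R(U) = -8 - 2 = -10)
G(s) = 3 - sqrt(3) (G(s) = 3 - sqrt(-10 + 13) = 3 - sqrt(3))
n = -30 + 10*sqrt(3) (n = -10*(3 - sqrt(3)) = -30 + 10*sqrt(3) ≈ -12.679)
-43366/28824 - 31814/(21483/23806 + n/(-10520)) = -43366/28824 - 31814/(21483/23806 + (-30 + 10*sqrt(3))/(-10520)) = -43366*1/28824 - 31814/(21483*(1/23806) + (-30 + 10*sqrt(3))*(-1/10520)) = -21683/14412 - 31814/(21483/23806 + (3/1052 - sqrt(3)/1052)) = -21683/14412 - 31814/(11335767/12521956 - sqrt(3)/1052)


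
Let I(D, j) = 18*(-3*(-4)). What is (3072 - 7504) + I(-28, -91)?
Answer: -4216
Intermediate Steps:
I(D, j) = 216 (I(D, j) = 18*12 = 216)
(3072 - 7504) + I(-28, -91) = (3072 - 7504) + 216 = -4432 + 216 = -4216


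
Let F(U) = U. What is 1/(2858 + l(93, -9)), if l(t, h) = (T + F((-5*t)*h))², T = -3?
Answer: 1/17491982 ≈ 5.7169e-8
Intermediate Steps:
l(t, h) = (-3 - 5*h*t)² (l(t, h) = (-3 + (-5*t)*h)² = (-3 - 5*h*t)²)
1/(2858 + l(93, -9)) = 1/(2858 + (3 + 5*(-9)*93)²) = 1/(2858 + (3 - 4185)²) = 1/(2858 + (-4182)²) = 1/(2858 + 17489124) = 1/17491982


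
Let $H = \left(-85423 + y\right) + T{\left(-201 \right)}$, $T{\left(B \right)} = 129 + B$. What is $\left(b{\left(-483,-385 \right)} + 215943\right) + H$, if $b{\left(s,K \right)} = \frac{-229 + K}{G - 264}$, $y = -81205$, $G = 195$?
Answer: $\frac{3398381}{69} \approx 49252.0$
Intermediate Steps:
$H = -166700$ ($H = \left(-85423 - 81205\right) + \left(129 - 201\right) = -166628 - 72 = -166700$)
$b{\left(s,K \right)} = \frac{229}{69} - \frac{K}{69}$ ($b{\left(s,K \right)} = \frac{-229 + K}{195 - 264} = \frac{-229 + K}{-69} = \left(-229 + K\right) \left(- \frac{1}{69}\right) = \frac{229}{69} - \frac{K}{69}$)
$\left(b{\left(-483,-385 \right)} + 215943\right) + H = \left(\left(\frac{229}{69} - - \frac{385}{69}\right) + 215943\right) - 166700 = \left(\left(\frac{229}{69} + \frac{385}{69}\right) + 215943\right) - 166700 = \left(\frac{614}{69} + 215943\right) - 166700 = \frac{14900681}{69} - 166700 = \frac{3398381}{69}$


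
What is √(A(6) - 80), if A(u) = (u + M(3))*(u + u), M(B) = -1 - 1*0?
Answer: 2*I*√5 ≈ 4.4721*I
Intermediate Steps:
M(B) = -1 (M(B) = -1 + 0 = -1)
A(u) = 2*u*(-1 + u) (A(u) = (u - 1)*(u + u) = (-1 + u)*(2*u) = 2*u*(-1 + u))
√(A(6) - 80) = √(2*6*(-1 + 6) - 80) = √(2*6*5 - 80) = √(60 - 80) = √(-20) = 2*I*√5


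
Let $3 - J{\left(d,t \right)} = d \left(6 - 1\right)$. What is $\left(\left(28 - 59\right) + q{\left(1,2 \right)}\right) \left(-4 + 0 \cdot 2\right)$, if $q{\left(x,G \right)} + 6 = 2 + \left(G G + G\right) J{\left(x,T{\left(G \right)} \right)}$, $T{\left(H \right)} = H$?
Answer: $188$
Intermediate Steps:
$J{\left(d,t \right)} = 3 - 5 d$ ($J{\left(d,t \right)} = 3 - d \left(6 - 1\right) = 3 - d 5 = 3 - 5 d$)
$q{\left(x,G \right)} = -4 + \left(3 - 5 x\right) \left(G + G^{2}\right)$ ($q{\left(x,G \right)} = -6 + \left(2 + \left(G G + G\right) \left(3 - 5 x\right)\right) = -6 + \left(2 + \left(G^{2} + G\right) \left(3 - 5 x\right)\right) = -6 + \left(2 + \left(G + G^{2}\right) \left(3 - 5 x\right)\right) = -6 + \left(2 + \left(3 - 5 x\right) \left(G + G^{2}\right)\right) = -4 + \left(3 - 5 x\right) \left(G + G^{2}\right)$)
$\left(\left(28 - 59\right) + q{\left(1,2 \right)}\right) \left(-4 + 0 \cdot 2\right) = \left(\left(28 - 59\right) - \left(4 + 2 \left(-3 + 5 \cdot 1\right) + 2^{2} \left(-3 + 5 \cdot 1\right)\right)\right) \left(-4 + 0 \cdot 2\right) = \left(\left(28 - 59\right) - \left(4 + 6 \left(-3 + 5\right)\right)\right) \left(-4 + 0\right) = \left(-31 - \left(4 + 12\right)\right) \left(-4\right) = \left(-31 - 16\right) \left(-4\right) = \left(-47\right) \left(-4\right) = 188$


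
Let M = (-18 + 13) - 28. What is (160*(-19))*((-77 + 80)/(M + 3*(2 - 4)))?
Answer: 3040/13 ≈ 233.85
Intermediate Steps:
M = -33 (M = -5 - 28 = -33)
(160*(-19))*((-77 + 80)/(M + 3*(2 - 4))) = (160*(-19))*((-77 + 80)/(-33 + 3*(2 - 4))) = -9120/(-33 + 3*(-2)) = -9120/(-33 - 6) = -9120/(-39) = -9120*(-1)/39 = -3040*(-1/13) = 3040/13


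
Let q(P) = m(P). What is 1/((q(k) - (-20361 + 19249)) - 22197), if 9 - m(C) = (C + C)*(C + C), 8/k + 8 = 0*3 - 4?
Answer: -9/189700 ≈ -4.7443e-5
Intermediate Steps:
k = -⅔ (k = 8/(-8 + (0*3 - 4)) = 8/(-8 + (0 - 4)) = 8/(-8 - 4) = 8/(-12) = 8*(-1/12) = -⅔ ≈ -0.66667)
m(C) = 9 - 4*C² (m(C) = 9 - (C + C)*(C + C) = 9 - 2*C*2*C = 9 - 4*C²)
q(P) = 9 - 4*P²
1/((q(k) - (-20361 + 19249)) - 22197) = 1/(((9 - 4*(-⅔)²) - (-20361 + 19249)) - 22197) = 1/(((9 - 4*4/9) - 1*(-1112)) - 22197) = 1/(((9 - 16/9) + 1112) - 22197) = 1/((65/9 + 1112) - 22197) = 1/(10073/9 - 22197) = 1/(-189700/9) = -9/189700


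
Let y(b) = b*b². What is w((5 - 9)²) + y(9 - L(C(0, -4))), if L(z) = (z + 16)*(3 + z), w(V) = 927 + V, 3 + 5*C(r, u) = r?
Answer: -326797724/15625 ≈ -20915.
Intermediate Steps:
C(r, u) = -⅗ + r/5
L(z) = (3 + z)*(16 + z) (L(z) = (16 + z)*(3 + z) = (3 + z)*(16 + z))
y(b) = b³
w((5 - 9)²) + y(9 - L(C(0, -4))) = (927 + (5 - 9)²) + (9 - (48 + (-⅗ + (⅕)*0)² + 19*(-⅗ + (⅕)*0)))³ = (927 + (-4)²) + (9 - (48 + (-⅗ + 0)² + 19*(-⅗ + 0)))³ = (927 + 16) + (9 - (48 + (-⅗)² + 19*(-⅗)))³ = 943 + (9 - (48 + 9/25 - 57/5))³ = 943 + (9 - 1*924/25)³ = 943 + (9 - 924/25)³ = 943 + (-699/25)³ = 943 - 341532099/15625 = -326797724/15625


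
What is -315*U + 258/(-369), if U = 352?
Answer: -13638326/123 ≈ -1.1088e+5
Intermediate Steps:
-315*U + 258/(-369) = -315*352 + 258/(-369) = -110880 + 258*(-1/369) = -110880 - 86/123 = -13638326/123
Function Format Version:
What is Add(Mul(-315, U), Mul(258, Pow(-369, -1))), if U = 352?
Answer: Rational(-13638326, 123) ≈ -1.1088e+5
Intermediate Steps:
Add(Mul(-315, U), Mul(258, Pow(-369, -1))) = Add(Mul(-315, 352), Mul(258, Pow(-369, -1))) = Add(-110880, Mul(258, Rational(-1, 369))) = Add(-110880, Rational(-86, 123)) = Rational(-13638326, 123)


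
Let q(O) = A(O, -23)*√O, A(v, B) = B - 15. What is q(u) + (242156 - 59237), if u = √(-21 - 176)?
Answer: 182919 - 38*197^(¼)*√I ≈ 1.8282e+5 - 100.67*I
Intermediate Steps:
A(v, B) = -15 + B
u = I*√197 (u = √(-197) = I*√197 ≈ 14.036*I)
q(O) = -38*√O (q(O) = (-15 - 23)*√O = -38*√O)
q(u) + (242156 - 59237) = -38*197^(¼)*√I + (242156 - 59237) = -38*197^(¼)*√I + 182919 = 182919 - 38*197^(¼)*√I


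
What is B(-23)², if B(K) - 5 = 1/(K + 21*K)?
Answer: 6395841/256036 ≈ 24.980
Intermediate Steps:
B(K) = 5 + 1/(22*K) (B(K) = 5 + 1/(K + 21*K) = 5 + 1/(22*K))
B(-23)² = (5 + (1/22)/(-23))² = (5 + (1/22)*(-1/23))² = (5 - 1/506)² = (2529/506)² = 6395841/256036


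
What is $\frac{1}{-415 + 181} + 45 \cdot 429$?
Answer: $\frac{4517369}{234} \approx 19305.0$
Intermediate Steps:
$\frac{1}{-415 + 181} + 45 \cdot 429 = \frac{1}{-234} + 19305 = - \frac{1}{234} + 19305 = \frac{4517369}{234}$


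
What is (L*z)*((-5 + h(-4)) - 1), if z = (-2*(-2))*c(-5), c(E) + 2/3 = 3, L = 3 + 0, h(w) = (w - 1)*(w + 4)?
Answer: -168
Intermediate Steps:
h(w) = (-1 + w)*(4 + w)
L = 3
c(E) = 7/3 (c(E) = -2/3 + 3 = 7/3)
z = 28/3 (z = -2*(-2)*(7/3) = 4*(7/3) = 28/3 ≈ 9.3333)
(L*z)*((-5 + h(-4)) - 1) = (3*(28/3))*((-5 + (-4 + (-4)**2 + 3*(-4))) - 1) = 28*((-5 + (-4 + 16 - 12)) - 1) = 28*((-5 + 0) - 1) = 28*(-5 - 1) = 28*(-6) = -168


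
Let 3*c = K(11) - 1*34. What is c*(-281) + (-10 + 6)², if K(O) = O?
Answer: 6511/3 ≈ 2170.3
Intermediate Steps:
c = -23/3 (c = (11 - 1*34)/3 = (11 - 34)/3 = (⅓)*(-23) = -23/3 ≈ -7.6667)
c*(-281) + (-10 + 6)² = -23/3*(-281) + (-10 + 6)² = 6463/3 + (-4)² = 6463/3 + 16 = 6511/3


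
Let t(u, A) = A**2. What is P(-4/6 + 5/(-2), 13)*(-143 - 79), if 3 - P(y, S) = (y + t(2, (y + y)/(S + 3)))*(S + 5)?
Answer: -812409/64 ≈ -12694.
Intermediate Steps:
P(y, S) = 3 - (5 + S)*(y + 4*y**2/(3 + S)**2) (P(y, S) = 3 - (y + ((y + y)/(S + 3))**2)*(S + 5) = 3 - (y + ((2*y)/(3 + S))**2)*(5 + S) = 3 - (y + (2*y/(3 + S))**2)*(5 + S) = 3 - (y + 4*y**2/(3 + S)**2)*(5 + S) = 3 - (5 + S)*(y + 4*y**2/(3 + S)**2))
P(-4/6 + 5/(-2), 13)*(-143 - 79) = ((-20*(-4/6 + 5/(-2))**2 + (3 + 13)**2*(3 - 5*(-4/6 + 5/(-2)) - 1*13*(-4/6 + 5/(-2))) - 4*13*(-4/6 + 5/(-2))**2)/(3 + 13)**2)*(-143 - 79) = ((-20*(-4*1/6 + 5*(-1/2))**2 + 16**2*(3 - 5*(-4*1/6 + 5*(-1/2)) - 1*13*(-4*1/6 + 5*(-1/2))) - 4*13*(-4*1/6 + 5*(-1/2))**2)/16**2)*(-222) = ((-20*(-2/3 - 5/2)**2 + 256*(3 - 5*(-2/3 - 5/2) - 1*13*(-2/3 - 5/2)) - 4*13*(-2/3 - 5/2)**2)/256)*(-222) = ((-20*(-19/6)**2 + 256*(3 - 5*(-19/6) - 1*13*(-19/6)) - 4*13*(-19/6)**2)/256)*(-222) = ((-20*361/36 + 256*(3 + 95/6 + 247/6) - 4*13*361/36)/256)*(-222) = ((-1805/9 + 256*60 - 4693/9)/256)*(-222) = ((-1805/9 + 15360 - 4693/9)/256)*(-222) = ((1/256)*14638)*(-222) = (7319/128)*(-222) = -812409/64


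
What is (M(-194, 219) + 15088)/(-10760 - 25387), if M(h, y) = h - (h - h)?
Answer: -14894/36147 ≈ -0.41204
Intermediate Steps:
M(h, y) = h (M(h, y) = h - 1*0 = h + 0 = h)
(M(-194, 219) + 15088)/(-10760 - 25387) = (-194 + 15088)/(-10760 - 25387) = 14894/(-36147) = 14894*(-1/36147) = -14894/36147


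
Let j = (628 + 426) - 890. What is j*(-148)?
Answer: -24272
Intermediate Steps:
j = 164 (j = 1054 - 890 = 164)
j*(-148) = 164*(-148) = -24272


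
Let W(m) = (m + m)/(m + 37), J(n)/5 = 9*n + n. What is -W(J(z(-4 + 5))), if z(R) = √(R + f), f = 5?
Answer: -30000/13631 + 3700*√6/13631 ≈ -1.5360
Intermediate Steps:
z(R) = √(5 + R) (z(R) = √(R + 5) = √(5 + R))
J(n) = 50*n (J(n) = 5*(9*n + n) = 5*(10*n) = 50*n)
W(m) = 2*m/(37 + m) (W(m) = (2*m)/(37 + m) = 2*m/(37 + m))
-W(J(z(-4 + 5))) = -2*50*√(5 + (-4 + 5))/(37 + 50*√(5 + (-4 + 5))) = -2*50*√(5 + 1)/(37 + 50*√(5 + 1)) = -2*50*√6/(37 + 50*√6) = -100*√6/(37 + 50*√6)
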